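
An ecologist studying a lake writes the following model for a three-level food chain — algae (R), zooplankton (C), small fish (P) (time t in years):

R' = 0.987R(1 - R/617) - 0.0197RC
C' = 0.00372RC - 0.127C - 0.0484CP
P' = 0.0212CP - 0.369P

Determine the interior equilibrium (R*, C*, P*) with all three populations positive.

From dP/dt = 0: 0.0212C* = 0.369, so C* = 17.4.
From dR/dt = 0: 0.987(1 - R*/617) = 0.0197·17.4, giving R* = 617·(1 - 0.347) = 403.
From dC/dt = 0: 0.00372·403 - 0.127 = 0.0484P*, so P* = 1.37/0.0484 = 28.3.

R* ≈ 403, C* ≈ 17.4, P* ≈ 28.3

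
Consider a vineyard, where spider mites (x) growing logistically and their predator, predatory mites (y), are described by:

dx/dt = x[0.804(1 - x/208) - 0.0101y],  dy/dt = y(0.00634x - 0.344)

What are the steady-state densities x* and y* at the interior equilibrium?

From dy/dt = 0 with y > 0: 0.00634x* = 0.344, so x* = 54.3.
Substitute into dx/dt = 0: 0.804(1 - 54.3/208) = 0.0101y*.
The bracket is 0.739, giving y* = 0.594/0.0101 = 58.8.

x* ≈ 54.3, y* ≈ 58.8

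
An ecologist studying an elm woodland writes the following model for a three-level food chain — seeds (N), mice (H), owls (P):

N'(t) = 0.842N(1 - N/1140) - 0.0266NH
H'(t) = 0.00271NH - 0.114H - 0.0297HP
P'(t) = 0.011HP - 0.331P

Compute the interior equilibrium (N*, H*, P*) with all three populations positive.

From dP/dt = 0: 0.011H* = 0.331, so H* = 30.1.
From dN/dt = 0: 0.842(1 - N*/1140) = 0.0266·30.1, giving N* = 1140·(1 - 0.951) = 56.3.
From dH/dt = 0: 0.00271·56.3 - 0.114 = 0.0297P*, so P* = 0.0386/0.0297 = 1.3.

N* ≈ 56.3, H* ≈ 30.1, P* ≈ 1.3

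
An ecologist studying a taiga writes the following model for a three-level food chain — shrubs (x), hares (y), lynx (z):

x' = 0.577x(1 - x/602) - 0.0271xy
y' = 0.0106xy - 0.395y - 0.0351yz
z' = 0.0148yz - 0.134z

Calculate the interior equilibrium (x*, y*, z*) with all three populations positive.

x* ≈ 346, y* ≈ 9.05, z* ≈ 93.2

From dz/dt = 0: 0.0148y* = 0.134, so y* = 9.05.
From dx/dt = 0: 0.577(1 - x*/602) = 0.0271·9.05, giving x* = 602·(1 - 0.425) = 346.
From dy/dt = 0: 0.0106·346 - 0.395 = 0.0351z*, so z* = 3.27/0.0351 = 93.2.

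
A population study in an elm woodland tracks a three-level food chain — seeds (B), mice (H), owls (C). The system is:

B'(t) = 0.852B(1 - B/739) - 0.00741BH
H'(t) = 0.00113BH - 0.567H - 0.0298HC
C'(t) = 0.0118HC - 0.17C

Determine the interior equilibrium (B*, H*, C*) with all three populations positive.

B* ≈ 646, H* ≈ 14.4, C* ≈ 5.48

From dC/dt = 0: 0.0118H* = 0.17, so H* = 14.4.
From dB/dt = 0: 0.852(1 - B*/739) = 0.00741·14.4, giving B* = 739·(1 - 0.125) = 646.
From dH/dt = 0: 0.00113·646 - 0.567 = 0.0298C*, so C* = 0.163/0.0298 = 5.48.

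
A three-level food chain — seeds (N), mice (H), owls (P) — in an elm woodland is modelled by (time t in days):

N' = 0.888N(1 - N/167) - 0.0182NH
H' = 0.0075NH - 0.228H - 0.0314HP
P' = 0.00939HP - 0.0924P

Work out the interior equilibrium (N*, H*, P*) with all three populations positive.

N* ≈ 133, H* ≈ 9.84, P* ≈ 24.6

From dP/dt = 0: 0.00939H* = 0.0924, so H* = 9.84.
From dN/dt = 0: 0.888(1 - N*/167) = 0.0182·9.84, giving N* = 167·(1 - 0.202) = 133.
From dH/dt = 0: 0.0075·133 - 0.228 = 0.0314P*, so P* = 0.772/0.0314 = 24.6.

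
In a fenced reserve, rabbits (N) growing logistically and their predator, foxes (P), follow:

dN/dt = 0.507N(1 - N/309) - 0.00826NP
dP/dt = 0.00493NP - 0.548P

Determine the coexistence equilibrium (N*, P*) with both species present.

From dP/dt = 0 with P > 0: 0.00493N* = 0.548, so N* = 111.
Substitute into dN/dt = 0: 0.507(1 - 111/309) = 0.00826P*.
The bracket is 0.64, giving P* = 0.325/0.00826 = 39.3.

N* ≈ 111, P* ≈ 39.3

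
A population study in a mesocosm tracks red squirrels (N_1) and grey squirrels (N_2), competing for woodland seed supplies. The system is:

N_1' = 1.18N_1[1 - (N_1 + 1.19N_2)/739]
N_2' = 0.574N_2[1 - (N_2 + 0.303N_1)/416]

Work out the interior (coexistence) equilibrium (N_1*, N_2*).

N_1* ≈ 382, N_2* ≈ 300

Setting both brackets to zero gives the nullclines N_1 + 1.19N_2 = 739 and 0.303N_1 + N_2 = 416.
Substituting N_2 = 416 - 0.303N_1 into the first: N_1(1 - 1.19·0.303) = 739 - 1.19·416.
So N_1* = 244/0.639 = 382, and then N_2* = 416 - 0.303·382 = 300.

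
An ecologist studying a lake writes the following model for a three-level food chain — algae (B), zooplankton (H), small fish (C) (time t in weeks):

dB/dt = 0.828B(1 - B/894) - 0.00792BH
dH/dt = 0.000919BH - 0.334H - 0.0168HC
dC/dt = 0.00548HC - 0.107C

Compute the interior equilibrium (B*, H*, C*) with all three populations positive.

B* ≈ 727, H* ≈ 19.5, C* ≈ 19.9

From dC/dt = 0: 0.00548H* = 0.107, so H* = 19.5.
From dB/dt = 0: 0.828(1 - B*/894) = 0.00792·19.5, giving B* = 894·(1 - 0.187) = 727.
From dH/dt = 0: 0.000919·727 - 0.334 = 0.0168C*, so C* = 0.334/0.0168 = 19.9.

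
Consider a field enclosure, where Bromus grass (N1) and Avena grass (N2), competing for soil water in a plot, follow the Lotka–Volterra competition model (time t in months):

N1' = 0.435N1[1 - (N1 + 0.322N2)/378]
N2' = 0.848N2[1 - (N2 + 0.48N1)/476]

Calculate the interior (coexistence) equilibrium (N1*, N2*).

N1* ≈ 266, N2* ≈ 348

Setting both brackets to zero gives the nullclines N1 + 0.322N2 = 378 and 0.48N1 + N2 = 476.
Substituting N2 = 476 - 0.48N1 into the first: N1(1 - 0.322·0.48) = 378 - 0.322·476.
So N1* = 225/0.845 = 266, and then N2* = 476 - 0.48·266 = 348.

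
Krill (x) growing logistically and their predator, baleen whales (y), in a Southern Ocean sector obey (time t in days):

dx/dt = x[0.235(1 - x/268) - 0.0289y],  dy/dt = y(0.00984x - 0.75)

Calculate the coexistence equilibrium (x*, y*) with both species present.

x* ≈ 76.2, y* ≈ 5.82

From dy/dt = 0 with y > 0: 0.00984x* = 0.75, so x* = 76.2.
Substitute into dx/dt = 0: 0.235(1 - 76.2/268) = 0.0289y*.
The bracket is 0.716, giving y* = 0.168/0.0289 = 5.82.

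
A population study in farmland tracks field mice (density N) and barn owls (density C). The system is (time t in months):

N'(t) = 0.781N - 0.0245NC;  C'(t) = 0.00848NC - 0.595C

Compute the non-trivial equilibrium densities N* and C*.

N* ≈ 70.2, C* ≈ 31.9

Set dC/dt = 0 with C > 0: 0.00848N - 0.595 = 0, so N* = 0.595/0.00848 = 70.2.
Set dN/dt = 0 with N > 0: 0.781 - 0.0245C = 0, so C* = 0.781/0.0245 = 31.9.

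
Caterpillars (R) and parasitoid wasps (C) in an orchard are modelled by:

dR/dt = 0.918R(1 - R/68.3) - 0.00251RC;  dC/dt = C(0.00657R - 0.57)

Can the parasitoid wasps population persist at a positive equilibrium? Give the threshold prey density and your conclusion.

The predator equation gives dC/dt > 0 only when R > 0.57/0.00657 = 86.8.
Without the predator, R → K = 68.3. Since 68.3 < 86.8, the predator cannot invade.

Threshold R = 86.8; K < 86.8, so no, the predator goes extinct.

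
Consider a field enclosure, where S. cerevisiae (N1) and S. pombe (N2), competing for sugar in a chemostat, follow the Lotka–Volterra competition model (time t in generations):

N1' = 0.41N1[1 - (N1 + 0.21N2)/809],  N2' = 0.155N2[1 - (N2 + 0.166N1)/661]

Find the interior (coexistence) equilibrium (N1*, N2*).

Setting both brackets to zero gives the nullclines N1 + 0.21N2 = 809 and 0.166N1 + N2 = 661.
Substituting N2 = 661 - 0.166N1 into the first: N1(1 - 0.21·0.166) = 809 - 0.21·661.
So N1* = 670/0.965 = 694, and then N2* = 661 - 0.166·694 = 546.

N1* ≈ 694, N2* ≈ 546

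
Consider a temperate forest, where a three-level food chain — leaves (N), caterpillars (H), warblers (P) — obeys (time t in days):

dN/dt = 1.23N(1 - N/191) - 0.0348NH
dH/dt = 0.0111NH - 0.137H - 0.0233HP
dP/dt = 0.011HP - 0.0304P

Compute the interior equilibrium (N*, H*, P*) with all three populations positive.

N* ≈ 176, H* ≈ 2.76, P* ≈ 78

From dP/dt = 0: 0.011H* = 0.0304, so H* = 2.76.
From dN/dt = 0: 1.23(1 - N*/191) = 0.0348·2.76, giving N* = 191·(1 - 0.0782) = 176.
From dH/dt = 0: 0.0111·176 - 0.137 = 0.0233P*, so P* = 1.82/0.0233 = 78.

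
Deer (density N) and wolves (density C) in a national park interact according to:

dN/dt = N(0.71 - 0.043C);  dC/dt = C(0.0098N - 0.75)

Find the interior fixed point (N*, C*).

N* ≈ 76.5, C* ≈ 16.5

Set dC/dt = 0 with C > 0: 0.0098N - 0.75 = 0, so N* = 0.75/0.0098 = 76.5.
Set dN/dt = 0 with N > 0: 0.71 - 0.043C = 0, so C* = 0.71/0.043 = 16.5.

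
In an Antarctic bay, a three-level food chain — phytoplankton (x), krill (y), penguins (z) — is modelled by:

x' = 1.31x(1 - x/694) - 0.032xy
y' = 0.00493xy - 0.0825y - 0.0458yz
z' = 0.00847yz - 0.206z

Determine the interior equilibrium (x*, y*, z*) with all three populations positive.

x* ≈ 282, y* ≈ 24.3, z* ≈ 28.5

From dz/dt = 0: 0.00847y* = 0.206, so y* = 24.3.
From dx/dt = 0: 1.31(1 - x*/694) = 0.032·24.3, giving x* = 694·(1 - 0.594) = 282.
From dy/dt = 0: 0.00493·282 - 0.0825 = 0.0458z*, so z* = 1.31/0.0458 = 28.5.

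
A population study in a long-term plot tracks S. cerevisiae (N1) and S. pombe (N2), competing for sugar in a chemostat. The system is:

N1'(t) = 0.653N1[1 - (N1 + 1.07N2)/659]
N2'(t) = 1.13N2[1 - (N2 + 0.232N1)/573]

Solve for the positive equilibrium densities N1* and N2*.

N1* ≈ 61, N2* ≈ 559

Setting both brackets to zero gives the nullclines N1 + 1.07N2 = 659 and 0.232N1 + N2 = 573.
Substituting N2 = 573 - 0.232N1 into the first: N1(1 - 1.07·0.232) = 659 - 1.07·573.
So N1* = 45.9/0.752 = 61, and then N2* = 573 - 0.232·61 = 559.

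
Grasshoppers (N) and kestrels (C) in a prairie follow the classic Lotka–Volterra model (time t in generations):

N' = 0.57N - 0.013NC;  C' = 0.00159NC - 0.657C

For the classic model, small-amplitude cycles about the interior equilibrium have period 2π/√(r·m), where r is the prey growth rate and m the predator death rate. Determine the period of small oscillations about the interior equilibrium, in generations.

T ≈ 10.3 generations

Here r = 0.57 and m = 0.657, so r·m = 0.374.
ω = √0.374 = 0.612 per generation, hence T = 2π/ω ≈ 10.3 generations.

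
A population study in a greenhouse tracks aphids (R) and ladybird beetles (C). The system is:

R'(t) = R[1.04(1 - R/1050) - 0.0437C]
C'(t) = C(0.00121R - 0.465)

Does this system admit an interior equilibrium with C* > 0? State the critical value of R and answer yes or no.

The predator equation gives dC/dt > 0 only when R > 0.465/0.00121 = 384.
Without the predator, R → K = 1050. Since 1050 > 384, the predator can invade and persist.

Threshold R = 384; K > 384, so yes, the predator persists.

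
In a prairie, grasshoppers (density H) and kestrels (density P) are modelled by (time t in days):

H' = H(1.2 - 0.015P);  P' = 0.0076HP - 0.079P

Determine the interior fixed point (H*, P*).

H* ≈ 10.4, P* ≈ 80

Set dP/dt = 0 with P > 0: 0.0076H - 0.079 = 0, so H* = 0.079/0.0076 = 10.4.
Set dH/dt = 0 with H > 0: 1.2 - 0.015P = 0, so P* = 1.2/0.015 = 80.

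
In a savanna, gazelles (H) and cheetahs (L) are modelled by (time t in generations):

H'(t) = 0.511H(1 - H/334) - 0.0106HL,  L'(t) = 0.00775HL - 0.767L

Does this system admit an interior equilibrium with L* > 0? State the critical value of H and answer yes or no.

Threshold H = 99; K > 99, so yes, the predator persists.

The predator equation gives dL/dt > 0 only when H > 0.767/0.00775 = 99.
Without the predator, H → K = 334. Since 334 > 99, the predator can invade and persist.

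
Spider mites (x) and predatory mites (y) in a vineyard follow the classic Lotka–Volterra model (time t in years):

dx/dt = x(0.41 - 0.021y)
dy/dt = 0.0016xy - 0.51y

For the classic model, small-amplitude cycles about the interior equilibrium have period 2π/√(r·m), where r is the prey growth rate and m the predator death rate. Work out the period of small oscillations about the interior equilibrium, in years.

Here r = 0.41 and m = 0.51, so r·m = 0.209.
ω = √0.209 = 0.457 per year, hence T = 2π/ω ≈ 13.7 years.

T ≈ 13.7 years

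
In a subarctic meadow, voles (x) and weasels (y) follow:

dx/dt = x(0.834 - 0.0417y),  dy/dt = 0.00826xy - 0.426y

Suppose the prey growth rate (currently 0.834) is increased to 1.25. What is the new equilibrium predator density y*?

At the interior fixed point, setting dx/dt = 0 with x > 0 fixes y* = (prey growth rate)/(xy coefficient) — independent of the other coefficients.
With the change, y* = 1.25/0.0417 = 30; it rises from 20.

y* ≈ 30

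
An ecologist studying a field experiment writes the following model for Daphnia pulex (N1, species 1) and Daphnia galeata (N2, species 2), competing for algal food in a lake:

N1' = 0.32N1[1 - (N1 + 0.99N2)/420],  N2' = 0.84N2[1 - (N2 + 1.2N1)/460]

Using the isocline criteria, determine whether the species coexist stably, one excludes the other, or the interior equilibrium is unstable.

unstable coexistence (outcome depends on initial conditions)

Compare the nullcline intercepts: K1/α12 = 420/0.99 = 424 < K2 = 460; K2/α21 = 460/1.2 = 383 < K1 = 420.
Since both are reversed, neither can invade when rare; the interior point is a saddle.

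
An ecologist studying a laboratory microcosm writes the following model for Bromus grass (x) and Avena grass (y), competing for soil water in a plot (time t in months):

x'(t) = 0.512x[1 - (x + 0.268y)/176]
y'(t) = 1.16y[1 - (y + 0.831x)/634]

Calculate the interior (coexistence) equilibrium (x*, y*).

Setting both brackets to zero gives the nullclines x + 0.268y = 176 and 0.831x + y = 634.
Substituting y = 634 - 0.831x into the first: x(1 - 0.268·0.831) = 176 - 0.268·634.
So x* = 6.09/0.777 = 7.83, and then y* = 634 - 0.831·7.83 = 627.

x* ≈ 7.83, y* ≈ 627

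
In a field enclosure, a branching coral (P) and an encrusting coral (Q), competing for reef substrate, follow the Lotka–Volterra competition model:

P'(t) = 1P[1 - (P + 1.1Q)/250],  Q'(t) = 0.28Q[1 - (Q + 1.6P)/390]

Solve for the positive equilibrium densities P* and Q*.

P* ≈ 236, Q* ≈ 13.2

Setting both brackets to zero gives the nullclines P + 1.1Q = 250 and 1.6P + Q = 390.
Substituting Q = 390 - 1.6P into the first: P(1 - 1.1·1.6) = 250 - 1.1·390.
So P* = -179/-0.76 = 236, and then Q* = 390 - 1.6·236 = 13.2.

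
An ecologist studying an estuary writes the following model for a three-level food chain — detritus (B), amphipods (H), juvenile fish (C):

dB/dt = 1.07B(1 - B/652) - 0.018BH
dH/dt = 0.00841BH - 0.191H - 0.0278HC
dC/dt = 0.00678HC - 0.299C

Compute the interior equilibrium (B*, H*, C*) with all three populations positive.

From dC/dt = 0: 0.00678H* = 0.299, so H* = 44.1.
From dB/dt = 0: 1.07(1 - B*/652) = 0.018·44.1, giving B* = 652·(1 - 0.742) = 168.
From dH/dt = 0: 0.00841·168 - 0.191 = 0.0278C*, so C* = 1.22/0.0278 = 44.

B* ≈ 168, H* ≈ 44.1, C* ≈ 44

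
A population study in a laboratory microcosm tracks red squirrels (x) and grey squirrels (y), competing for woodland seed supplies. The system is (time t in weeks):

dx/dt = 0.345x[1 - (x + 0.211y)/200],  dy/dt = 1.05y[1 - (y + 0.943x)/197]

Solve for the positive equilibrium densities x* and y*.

Setting both brackets to zero gives the nullclines x + 0.211y = 200 and 0.943x + y = 197.
Substituting y = 197 - 0.943x into the first: x(1 - 0.211·0.943) = 200 - 0.211·197.
So x* = 158/0.801 = 198, and then y* = 197 - 0.943·198 = 10.5.

x* ≈ 198, y* ≈ 10.5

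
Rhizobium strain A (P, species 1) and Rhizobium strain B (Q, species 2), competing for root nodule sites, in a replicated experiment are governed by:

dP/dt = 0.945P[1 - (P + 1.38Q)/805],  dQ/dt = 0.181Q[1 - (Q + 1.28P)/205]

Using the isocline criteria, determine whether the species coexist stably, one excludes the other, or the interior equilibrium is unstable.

Compare the nullcline intercepts: K1/α12 = 805/1.38 = 583 > K2 = 205; K2/α21 = 205/1.28 = 160 < K1 = 805.
Since the inequalities point opposite ways, species 1 can invade but species 2 cannot.

species 1 excludes species 2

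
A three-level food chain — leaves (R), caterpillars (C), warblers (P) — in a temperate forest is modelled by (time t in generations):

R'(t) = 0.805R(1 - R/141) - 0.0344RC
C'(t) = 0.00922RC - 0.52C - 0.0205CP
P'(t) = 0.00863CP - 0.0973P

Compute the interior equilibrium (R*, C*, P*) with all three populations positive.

From dP/dt = 0: 0.00863C* = 0.0973, so C* = 11.3.
From dR/dt = 0: 0.805(1 - R*/141) = 0.0344·11.3, giving R* = 141·(1 - 0.482) = 73.1.
From dC/dt = 0: 0.00922·73.1 - 0.52 = 0.0205P*, so P* = 0.154/0.0205 = 7.5.

R* ≈ 73.1, C* ≈ 11.3, P* ≈ 7.5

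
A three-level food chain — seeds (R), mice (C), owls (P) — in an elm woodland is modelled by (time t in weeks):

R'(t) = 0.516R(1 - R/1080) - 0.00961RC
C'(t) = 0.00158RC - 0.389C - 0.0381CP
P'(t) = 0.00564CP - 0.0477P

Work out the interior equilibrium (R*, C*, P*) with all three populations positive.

R* ≈ 910, C* ≈ 8.46, P* ≈ 27.5

From dP/dt = 0: 0.00564C* = 0.0477, so C* = 8.46.
From dR/dt = 0: 0.516(1 - R*/1080) = 0.00961·8.46, giving R* = 1080·(1 - 0.158) = 910.
From dC/dt = 0: 0.00158·910 - 0.389 = 0.0381P*, so P* = 1.05/0.0381 = 27.5.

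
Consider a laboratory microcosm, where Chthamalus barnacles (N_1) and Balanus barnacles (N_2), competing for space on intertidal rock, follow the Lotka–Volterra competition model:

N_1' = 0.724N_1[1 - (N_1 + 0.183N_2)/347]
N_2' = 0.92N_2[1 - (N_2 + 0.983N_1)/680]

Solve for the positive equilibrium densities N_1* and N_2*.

N_1* ≈ 271, N_2* ≈ 413

Setting both brackets to zero gives the nullclines N_1 + 0.183N_2 = 347 and 0.983N_1 + N_2 = 680.
Substituting N_2 = 680 - 0.983N_1 into the first: N_1(1 - 0.183·0.983) = 347 - 0.183·680.
So N_1* = 223/0.82 = 271, and then N_2* = 680 - 0.983·271 = 413.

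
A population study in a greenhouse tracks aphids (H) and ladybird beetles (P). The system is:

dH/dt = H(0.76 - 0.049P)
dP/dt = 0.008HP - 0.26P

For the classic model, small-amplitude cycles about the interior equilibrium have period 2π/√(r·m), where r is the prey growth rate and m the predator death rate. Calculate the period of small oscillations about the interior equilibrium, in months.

T ≈ 14.1 months

Here r = 0.76 and m = 0.26, so r·m = 0.198.
ω = √0.198 = 0.445 per month, hence T = 2π/ω ≈ 14.1 months.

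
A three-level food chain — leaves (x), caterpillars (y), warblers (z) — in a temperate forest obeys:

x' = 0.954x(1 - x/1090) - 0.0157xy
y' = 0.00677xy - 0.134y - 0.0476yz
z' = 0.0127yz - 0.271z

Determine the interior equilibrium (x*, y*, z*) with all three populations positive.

x* ≈ 707, y* ≈ 21.3, z* ≈ 97.8

From dz/dt = 0: 0.0127y* = 0.271, so y* = 21.3.
From dx/dt = 0: 0.954(1 - x*/1090) = 0.0157·21.3, giving x* = 1090·(1 - 0.351) = 707.
From dy/dt = 0: 0.00677·707 - 0.134 = 0.0476z*, so z* = 4.65/0.0476 = 97.8.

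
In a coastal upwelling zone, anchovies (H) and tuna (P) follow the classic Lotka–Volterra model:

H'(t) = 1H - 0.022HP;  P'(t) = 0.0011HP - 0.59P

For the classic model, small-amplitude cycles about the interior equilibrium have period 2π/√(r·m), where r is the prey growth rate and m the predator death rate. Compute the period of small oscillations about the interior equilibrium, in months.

Here r = 1 and m = 0.59, so r·m = 0.59.
ω = √0.59 = 0.768 per month, hence T = 2π/ω ≈ 8.18 months.

T ≈ 8.18 months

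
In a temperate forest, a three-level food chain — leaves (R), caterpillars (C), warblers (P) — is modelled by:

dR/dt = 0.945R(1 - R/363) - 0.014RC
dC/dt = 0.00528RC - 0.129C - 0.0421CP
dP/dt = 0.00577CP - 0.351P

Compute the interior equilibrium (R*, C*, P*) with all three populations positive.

From dP/dt = 0: 0.00577C* = 0.351, so C* = 60.8.
From dR/dt = 0: 0.945(1 - R*/363) = 0.014·60.8, giving R* = 363·(1 - 0.901) = 35.9.
From dC/dt = 0: 0.00528·35.9 - 0.129 = 0.0421P*, so P* = 0.0603/0.0421 = 1.43.

R* ≈ 35.9, C* ≈ 60.8, P* ≈ 1.43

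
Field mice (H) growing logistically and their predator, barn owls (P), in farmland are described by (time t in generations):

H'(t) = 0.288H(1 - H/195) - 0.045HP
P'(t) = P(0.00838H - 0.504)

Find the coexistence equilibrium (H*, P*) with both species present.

H* ≈ 60.1, P* ≈ 4.43

From dP/dt = 0 with P > 0: 0.00838H* = 0.504, so H* = 60.1.
Substitute into dH/dt = 0: 0.288(1 - 60.1/195) = 0.045P*.
The bracket is 0.692, giving P* = 0.199/0.045 = 4.43.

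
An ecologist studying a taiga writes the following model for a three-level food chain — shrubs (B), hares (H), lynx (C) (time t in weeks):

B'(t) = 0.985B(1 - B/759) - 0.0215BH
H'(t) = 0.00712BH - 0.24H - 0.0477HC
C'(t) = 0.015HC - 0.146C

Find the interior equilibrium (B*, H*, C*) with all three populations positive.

B* ≈ 598, H* ≈ 9.73, C* ≈ 84.2

From dC/dt = 0: 0.015H* = 0.146, so H* = 9.73.
From dB/dt = 0: 0.985(1 - B*/759) = 0.0215·9.73, giving B* = 759·(1 - 0.212) = 598.
From dH/dt = 0: 0.00712·598 - 0.24 = 0.0477C*, so C* = 4.02/0.0477 = 84.2.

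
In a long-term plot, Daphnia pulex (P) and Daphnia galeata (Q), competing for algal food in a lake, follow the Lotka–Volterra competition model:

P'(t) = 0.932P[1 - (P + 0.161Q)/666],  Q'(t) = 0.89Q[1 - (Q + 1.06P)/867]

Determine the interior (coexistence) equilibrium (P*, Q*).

Setting both brackets to zero gives the nullclines P + 0.161Q = 666 and 1.06P + Q = 867.
Substituting Q = 867 - 1.06P into the first: P(1 - 0.161·1.06) = 666 - 0.161·867.
So P* = 526/0.829 = 635, and then Q* = 867 - 1.06·635 = 194.

P* ≈ 635, Q* ≈ 194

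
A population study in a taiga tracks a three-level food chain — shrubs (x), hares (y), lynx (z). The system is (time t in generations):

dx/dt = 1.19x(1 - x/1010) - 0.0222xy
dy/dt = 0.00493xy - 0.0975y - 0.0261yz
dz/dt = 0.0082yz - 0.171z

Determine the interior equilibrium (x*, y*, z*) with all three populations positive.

x* ≈ 617, y* ≈ 20.9, z* ≈ 113

From dz/dt = 0: 0.0082y* = 0.171, so y* = 20.9.
From dx/dt = 0: 1.19(1 - x*/1010) = 0.0222·20.9, giving x* = 1010·(1 - 0.389) = 617.
From dy/dt = 0: 0.00493·617 - 0.0975 = 0.0261z*, so z* = 2.94/0.0261 = 113.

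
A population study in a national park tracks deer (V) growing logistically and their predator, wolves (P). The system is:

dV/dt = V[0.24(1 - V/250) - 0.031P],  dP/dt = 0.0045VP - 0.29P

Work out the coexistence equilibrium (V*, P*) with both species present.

V* ≈ 64.4, P* ≈ 5.75

From dP/dt = 0 with P > 0: 0.0045V* = 0.29, so V* = 64.4.
Substitute into dV/dt = 0: 0.24(1 - 64.4/250) = 0.031P*.
The bracket is 0.742, giving P* = 0.178/0.031 = 5.75.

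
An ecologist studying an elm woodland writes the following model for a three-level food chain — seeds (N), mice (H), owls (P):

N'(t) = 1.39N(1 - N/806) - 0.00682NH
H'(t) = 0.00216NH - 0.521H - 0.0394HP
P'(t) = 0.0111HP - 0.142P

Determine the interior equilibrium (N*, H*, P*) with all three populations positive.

N* ≈ 755, H* ≈ 12.8, P* ≈ 28.2

From dP/dt = 0: 0.0111H* = 0.142, so H* = 12.8.
From dN/dt = 0: 1.39(1 - N*/806) = 0.00682·12.8, giving N* = 806·(1 - 0.0628) = 755.
From dH/dt = 0: 0.00216·755 - 0.521 = 0.0394P*, so P* = 1.11/0.0394 = 28.2.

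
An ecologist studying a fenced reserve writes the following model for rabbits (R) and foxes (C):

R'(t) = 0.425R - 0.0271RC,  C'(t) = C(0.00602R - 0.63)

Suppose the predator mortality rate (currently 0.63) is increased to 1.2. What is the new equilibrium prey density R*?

R* ≈ 199

At the interior fixed point, setting dC/dt = 0 with C > 0 fixes R* = (predator death rate)/(RC coefficient) — independent of the other coefficients.
With the change, R* = 1.2/0.00602 = 199; it rises from 105.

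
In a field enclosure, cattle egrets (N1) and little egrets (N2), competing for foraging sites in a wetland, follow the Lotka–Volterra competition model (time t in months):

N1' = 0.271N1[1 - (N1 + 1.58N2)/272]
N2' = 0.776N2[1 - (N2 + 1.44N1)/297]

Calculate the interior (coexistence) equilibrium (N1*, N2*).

N1* ≈ 155, N2* ≈ 74.2

Setting both brackets to zero gives the nullclines N1 + 1.58N2 = 272 and 1.44N1 + N2 = 297.
Substituting N2 = 297 - 1.44N1 into the first: N1(1 - 1.58·1.44) = 272 - 1.58·297.
So N1* = -197/-1.28 = 155, and then N2* = 297 - 1.44·155 = 74.2.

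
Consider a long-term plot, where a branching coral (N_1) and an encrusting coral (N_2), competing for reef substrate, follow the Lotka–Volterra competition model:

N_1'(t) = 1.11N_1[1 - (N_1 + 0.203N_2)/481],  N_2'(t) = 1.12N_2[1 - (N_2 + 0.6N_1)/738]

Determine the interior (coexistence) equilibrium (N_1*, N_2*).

N_1* ≈ 377, N_2* ≈ 512

Setting both brackets to zero gives the nullclines N_1 + 0.203N_2 = 481 and 0.6N_1 + N_2 = 738.
Substituting N_2 = 738 - 0.6N_1 into the first: N_1(1 - 0.203·0.6) = 481 - 0.203·738.
So N_1* = 331/0.878 = 377, and then N_2* = 738 - 0.6·377 = 512.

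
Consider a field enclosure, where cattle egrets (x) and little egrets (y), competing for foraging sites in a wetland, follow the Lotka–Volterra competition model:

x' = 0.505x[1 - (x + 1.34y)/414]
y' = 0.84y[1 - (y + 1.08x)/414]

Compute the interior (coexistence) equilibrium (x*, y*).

x* ≈ 315, y* ≈ 74.1

Setting both brackets to zero gives the nullclines x + 1.34y = 414 and 1.08x + y = 414.
Substituting y = 414 - 1.08x into the first: x(1 - 1.34·1.08) = 414 - 1.34·414.
So x* = -141/-0.447 = 315, and then y* = 414 - 1.08·315 = 74.1.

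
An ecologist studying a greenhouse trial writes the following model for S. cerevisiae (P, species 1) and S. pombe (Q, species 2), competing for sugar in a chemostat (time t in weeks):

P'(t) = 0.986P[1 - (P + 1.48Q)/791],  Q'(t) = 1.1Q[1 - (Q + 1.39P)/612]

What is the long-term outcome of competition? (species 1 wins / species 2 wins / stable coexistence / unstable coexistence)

unstable coexistence (outcome depends on initial conditions)

Compare the nullcline intercepts: K1/α12 = 791/1.48 = 534 < K2 = 612; K2/α21 = 612/1.39 = 440 < K1 = 791.
Since both are reversed, neither can invade when rare; the interior point is a saddle.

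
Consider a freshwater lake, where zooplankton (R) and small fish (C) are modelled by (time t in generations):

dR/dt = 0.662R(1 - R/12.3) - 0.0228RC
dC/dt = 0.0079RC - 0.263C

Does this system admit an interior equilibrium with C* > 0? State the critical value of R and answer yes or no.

The predator equation gives dC/dt > 0 only when R > 0.263/0.0079 = 33.3.
Without the predator, R → K = 12.3. Since 12.3 < 33.3, the predator cannot invade.

Threshold R = 33.3; K < 33.3, so no, the predator goes extinct.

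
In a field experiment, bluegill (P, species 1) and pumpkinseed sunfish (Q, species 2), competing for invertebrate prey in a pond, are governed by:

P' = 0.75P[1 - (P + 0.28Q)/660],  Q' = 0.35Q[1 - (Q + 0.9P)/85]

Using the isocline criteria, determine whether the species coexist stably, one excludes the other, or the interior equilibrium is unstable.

species 1 excludes species 2

Compare the nullcline intercepts: K1/α12 = 660/0.28 = 2360 > K2 = 85; K2/α21 = 85/0.9 = 94.4 < K1 = 660.
Since the inequalities point opposite ways, species 1 can invade but species 2 cannot.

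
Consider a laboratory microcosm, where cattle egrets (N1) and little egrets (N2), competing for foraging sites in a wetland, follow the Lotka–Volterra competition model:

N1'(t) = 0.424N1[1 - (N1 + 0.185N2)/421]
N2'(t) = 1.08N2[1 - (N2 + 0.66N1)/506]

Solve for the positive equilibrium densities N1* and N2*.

N1* ≈ 373, N2* ≈ 260

Setting both brackets to zero gives the nullclines N1 + 0.185N2 = 421 and 0.66N1 + N2 = 506.
Substituting N2 = 506 - 0.66N1 into the first: N1(1 - 0.185·0.66) = 421 - 0.185·506.
So N1* = 327/0.878 = 373, and then N2* = 506 - 0.66·373 = 260.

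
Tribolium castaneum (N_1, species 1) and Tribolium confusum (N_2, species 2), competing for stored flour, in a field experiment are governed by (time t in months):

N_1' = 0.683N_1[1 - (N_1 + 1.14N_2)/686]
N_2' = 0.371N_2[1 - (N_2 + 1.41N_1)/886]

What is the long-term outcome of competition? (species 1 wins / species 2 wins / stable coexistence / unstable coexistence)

unstable coexistence (outcome depends on initial conditions)

Compare the nullcline intercepts: K1/α12 = 686/1.14 = 602 < K2 = 886; K2/α21 = 886/1.41 = 628 < K1 = 686.
Since both are reversed, neither can invade when rare; the interior point is a saddle.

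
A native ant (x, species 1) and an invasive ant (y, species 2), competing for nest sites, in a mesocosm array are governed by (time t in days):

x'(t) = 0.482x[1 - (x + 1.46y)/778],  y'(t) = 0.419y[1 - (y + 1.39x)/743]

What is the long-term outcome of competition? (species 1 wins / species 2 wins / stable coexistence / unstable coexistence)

Compare the nullcline intercepts: K1/α12 = 778/1.46 = 533 < K2 = 743; K2/α21 = 743/1.39 = 535 < K1 = 778.
Since both are reversed, neither can invade when rare; the interior point is a saddle.

unstable coexistence (outcome depends on initial conditions)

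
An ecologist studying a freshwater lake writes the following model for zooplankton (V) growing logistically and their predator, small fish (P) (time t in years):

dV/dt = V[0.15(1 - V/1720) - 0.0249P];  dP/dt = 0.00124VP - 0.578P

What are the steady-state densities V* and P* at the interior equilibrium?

V* ≈ 466, P* ≈ 4.39

From dP/dt = 0 with P > 0: 0.00124V* = 0.578, so V* = 466.
Substitute into dV/dt = 0: 0.15(1 - 466/1720) = 0.0249P*.
The bracket is 0.729, giving P* = 0.109/0.0249 = 4.39.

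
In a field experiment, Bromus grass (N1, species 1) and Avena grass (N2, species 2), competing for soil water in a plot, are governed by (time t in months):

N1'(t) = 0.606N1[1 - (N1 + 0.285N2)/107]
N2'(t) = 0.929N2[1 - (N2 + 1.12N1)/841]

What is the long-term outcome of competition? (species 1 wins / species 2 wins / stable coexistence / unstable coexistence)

Compare the nullcline intercepts: K1/α12 = 107/0.285 = 375 < K2 = 841; K2/α21 = 841/1.12 = 751 > K1 = 107.
Since the inequalities point opposite ways, species 2 can invade but species 1 cannot.

species 2 excludes species 1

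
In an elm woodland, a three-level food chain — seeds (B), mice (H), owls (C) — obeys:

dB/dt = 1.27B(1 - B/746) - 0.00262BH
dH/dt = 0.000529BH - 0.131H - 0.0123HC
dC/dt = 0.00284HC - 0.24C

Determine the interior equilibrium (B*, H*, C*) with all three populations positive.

B* ≈ 616, H* ≈ 84.5, C* ≈ 15.8

From dC/dt = 0: 0.00284H* = 0.24, so H* = 84.5.
From dB/dt = 0: 1.27(1 - B*/746) = 0.00262·84.5, giving B* = 746·(1 - 0.174) = 616.
From dH/dt = 0: 0.000529·616 - 0.131 = 0.0123C*, so C* = 0.195/0.0123 = 15.8.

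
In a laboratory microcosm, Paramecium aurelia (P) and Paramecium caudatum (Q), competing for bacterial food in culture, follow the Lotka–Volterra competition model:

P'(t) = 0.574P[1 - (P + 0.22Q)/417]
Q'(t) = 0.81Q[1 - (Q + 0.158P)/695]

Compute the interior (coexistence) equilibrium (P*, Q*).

Setting both brackets to zero gives the nullclines P + 0.22Q = 417 and 0.158P + Q = 695.
Substituting Q = 695 - 0.158P into the first: P(1 - 0.22·0.158) = 417 - 0.22·695.
So P* = 264/0.965 = 274, and then Q* = 695 - 0.158·274 = 652.

P* ≈ 274, Q* ≈ 652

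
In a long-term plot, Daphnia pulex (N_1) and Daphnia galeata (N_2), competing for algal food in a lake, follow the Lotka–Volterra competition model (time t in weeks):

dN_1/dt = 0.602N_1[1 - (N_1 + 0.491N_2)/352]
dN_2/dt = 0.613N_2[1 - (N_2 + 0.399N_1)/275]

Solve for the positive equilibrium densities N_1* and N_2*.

Setting both brackets to zero gives the nullclines N_1 + 0.491N_2 = 352 and 0.399N_1 + N_2 = 275.
Substituting N_2 = 275 - 0.399N_1 into the first: N_1(1 - 0.491·0.399) = 352 - 0.491·275.
So N_1* = 217/0.804 = 270, and then N_2* = 275 - 0.399·270 = 167.

N_1* ≈ 270, N_2* ≈ 167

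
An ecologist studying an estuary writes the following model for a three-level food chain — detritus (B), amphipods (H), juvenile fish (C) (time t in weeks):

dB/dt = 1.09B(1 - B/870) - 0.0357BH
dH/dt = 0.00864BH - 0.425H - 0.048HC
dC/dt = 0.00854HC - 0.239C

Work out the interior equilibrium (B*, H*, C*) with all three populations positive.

From dC/dt = 0: 0.00854H* = 0.239, so H* = 28.
From dB/dt = 0: 1.09(1 - B*/870) = 0.0357·28, giving B* = 870·(1 - 0.917) = 72.6.
From dH/dt = 0: 0.00864·72.6 - 0.425 = 0.048C*, so C* = 0.202/0.048 = 4.21.

B* ≈ 72.6, H* ≈ 28, C* ≈ 4.21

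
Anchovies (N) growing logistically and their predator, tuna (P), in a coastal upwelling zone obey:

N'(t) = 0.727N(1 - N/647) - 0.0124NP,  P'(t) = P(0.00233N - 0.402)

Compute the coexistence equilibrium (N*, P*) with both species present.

N* ≈ 173, P* ≈ 43

From dP/dt = 0 with P > 0: 0.00233N* = 0.402, so N* = 173.
Substitute into dN/dt = 0: 0.727(1 - 173/647) = 0.0124P*.
The bracket is 0.733, giving P* = 0.533/0.0124 = 43.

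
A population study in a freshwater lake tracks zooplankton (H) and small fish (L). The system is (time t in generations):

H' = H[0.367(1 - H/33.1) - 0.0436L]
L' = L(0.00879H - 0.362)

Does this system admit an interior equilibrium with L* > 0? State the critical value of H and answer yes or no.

Threshold H = 41.2; K < 41.2, so no, the predator goes extinct.

The predator equation gives dL/dt > 0 only when H > 0.362/0.00879 = 41.2.
Without the predator, H → K = 33.1. Since 33.1 < 41.2, the predator cannot invade.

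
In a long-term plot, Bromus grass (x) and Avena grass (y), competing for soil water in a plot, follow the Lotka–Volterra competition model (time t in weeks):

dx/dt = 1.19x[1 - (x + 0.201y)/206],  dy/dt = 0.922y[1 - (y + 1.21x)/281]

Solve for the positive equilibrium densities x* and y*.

Setting both brackets to zero gives the nullclines x + 0.201y = 206 and 1.21x + y = 281.
Substituting y = 281 - 1.21x into the first: x(1 - 0.201·1.21) = 206 - 0.201·281.
So x* = 150/0.757 = 198, and then y* = 281 - 1.21·198 = 41.9.

x* ≈ 198, y* ≈ 41.9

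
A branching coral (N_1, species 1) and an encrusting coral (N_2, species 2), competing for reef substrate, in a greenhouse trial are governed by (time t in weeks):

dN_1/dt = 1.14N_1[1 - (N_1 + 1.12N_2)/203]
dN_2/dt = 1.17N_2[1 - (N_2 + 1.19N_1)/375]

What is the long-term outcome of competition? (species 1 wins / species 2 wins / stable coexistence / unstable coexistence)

species 2 excludes species 1

Compare the nullcline intercepts: K1/α12 = 203/1.12 = 181 < K2 = 375; K2/α21 = 375/1.19 = 315 > K1 = 203.
Since the inequalities point opposite ways, species 2 can invade but species 1 cannot.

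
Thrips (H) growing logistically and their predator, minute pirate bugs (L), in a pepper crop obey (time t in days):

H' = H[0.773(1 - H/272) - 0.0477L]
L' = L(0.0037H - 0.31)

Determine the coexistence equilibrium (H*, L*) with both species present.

H* ≈ 83.8, L* ≈ 11.2

From dL/dt = 0 with L > 0: 0.0037H* = 0.31, so H* = 83.8.
Substitute into dH/dt = 0: 0.773(1 - 83.8/272) = 0.0477L*.
The bracket is 0.692, giving L* = 0.535/0.0477 = 11.2.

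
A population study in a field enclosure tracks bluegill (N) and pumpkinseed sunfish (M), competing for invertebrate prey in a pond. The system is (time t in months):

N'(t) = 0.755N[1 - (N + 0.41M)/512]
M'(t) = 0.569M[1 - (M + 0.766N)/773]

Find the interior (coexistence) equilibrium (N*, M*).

N* ≈ 284, M* ≈ 555

Setting both brackets to zero gives the nullclines N + 0.41M = 512 and 0.766N + M = 773.
Substituting M = 773 - 0.766N into the first: N(1 - 0.41·0.766) = 512 - 0.41·773.
So N* = 195/0.686 = 284, and then M* = 773 - 0.766·284 = 555.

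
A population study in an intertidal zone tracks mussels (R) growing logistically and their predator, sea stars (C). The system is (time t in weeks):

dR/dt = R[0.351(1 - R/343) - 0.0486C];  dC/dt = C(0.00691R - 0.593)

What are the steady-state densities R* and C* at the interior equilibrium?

From dC/dt = 0 with C > 0: 0.00691R* = 0.593, so R* = 85.8.
Substitute into dR/dt = 0: 0.351(1 - 85.8/343) = 0.0486C*.
The bracket is 0.75, giving C* = 0.263/0.0486 = 5.42.

R* ≈ 85.8, C* ≈ 5.42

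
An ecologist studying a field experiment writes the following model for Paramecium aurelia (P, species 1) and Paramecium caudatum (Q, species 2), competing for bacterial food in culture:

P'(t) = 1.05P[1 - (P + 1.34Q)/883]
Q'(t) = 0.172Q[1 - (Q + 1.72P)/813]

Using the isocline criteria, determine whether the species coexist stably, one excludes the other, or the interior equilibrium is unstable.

unstable coexistence (outcome depends on initial conditions)

Compare the nullcline intercepts: K1/α12 = 883/1.34 = 659 < K2 = 813; K2/α21 = 813/1.72 = 473 < K1 = 883.
Since both are reversed, neither can invade when rare; the interior point is a saddle.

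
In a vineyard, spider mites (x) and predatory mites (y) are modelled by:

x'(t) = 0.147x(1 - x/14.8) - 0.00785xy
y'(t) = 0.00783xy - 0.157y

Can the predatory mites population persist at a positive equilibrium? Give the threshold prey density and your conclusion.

The predator equation gives dy/dt > 0 only when x > 0.157/0.00783 = 20.1.
Without the predator, x → K = 14.8. Since 14.8 < 20.1, the predator cannot invade.

Threshold x = 20.1; K < 20.1, so no, the predator goes extinct.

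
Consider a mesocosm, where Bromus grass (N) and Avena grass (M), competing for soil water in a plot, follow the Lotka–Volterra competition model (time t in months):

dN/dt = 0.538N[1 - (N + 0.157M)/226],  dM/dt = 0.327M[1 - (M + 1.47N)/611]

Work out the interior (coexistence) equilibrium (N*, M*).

N* ≈ 169, M* ≈ 362

Setting both brackets to zero gives the nullclines N + 0.157M = 226 and 1.47N + M = 611.
Substituting M = 611 - 1.47N into the first: N(1 - 0.157·1.47) = 226 - 0.157·611.
So N* = 130/0.769 = 169, and then M* = 611 - 1.47·169 = 362.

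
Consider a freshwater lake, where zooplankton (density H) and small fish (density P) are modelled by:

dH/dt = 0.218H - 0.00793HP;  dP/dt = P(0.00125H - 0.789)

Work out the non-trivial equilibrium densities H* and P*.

Set dP/dt = 0 with P > 0: 0.00125H - 0.789 = 0, so H* = 0.789/0.00125 = 631.
Set dH/dt = 0 with H > 0: 0.218 - 0.00793P = 0, so P* = 0.218/0.00793 = 27.5.

H* ≈ 631, P* ≈ 27.5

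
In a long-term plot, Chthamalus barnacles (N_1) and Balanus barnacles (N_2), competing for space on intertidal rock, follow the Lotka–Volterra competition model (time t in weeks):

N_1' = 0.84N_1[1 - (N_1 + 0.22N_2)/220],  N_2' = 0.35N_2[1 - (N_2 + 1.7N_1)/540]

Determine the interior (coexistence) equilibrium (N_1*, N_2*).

N_1* ≈ 162, N_2* ≈ 265

Setting both brackets to zero gives the nullclines N_1 + 0.22N_2 = 220 and 1.7N_1 + N_2 = 540.
Substituting N_2 = 540 - 1.7N_1 into the first: N_1(1 - 0.22·1.7) = 220 - 0.22·540.
So N_1* = 101/0.626 = 162, and then N_2* = 540 - 1.7·162 = 265.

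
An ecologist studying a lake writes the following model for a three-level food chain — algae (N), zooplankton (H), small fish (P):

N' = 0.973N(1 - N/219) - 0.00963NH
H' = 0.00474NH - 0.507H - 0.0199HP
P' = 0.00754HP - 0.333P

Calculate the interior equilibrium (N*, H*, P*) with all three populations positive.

N* ≈ 123, H* ≈ 44.2, P* ≈ 3.89

From dP/dt = 0: 0.00754H* = 0.333, so H* = 44.2.
From dN/dt = 0: 0.973(1 - N*/219) = 0.00963·44.2, giving N* = 219·(1 - 0.437) = 123.
From dH/dt = 0: 0.00474·123 - 0.507 = 0.0199P*, so P* = 0.0773/0.0199 = 3.89.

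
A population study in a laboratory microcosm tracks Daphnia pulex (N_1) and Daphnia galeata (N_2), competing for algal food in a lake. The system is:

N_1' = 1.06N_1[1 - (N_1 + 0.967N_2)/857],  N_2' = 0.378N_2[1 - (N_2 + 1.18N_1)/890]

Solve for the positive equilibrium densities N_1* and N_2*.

N_1* ≈ 25.7, N_2* ≈ 860

Setting both brackets to zero gives the nullclines N_1 + 0.967N_2 = 857 and 1.18N_1 + N_2 = 890.
Substituting N_2 = 890 - 1.18N_1 into the first: N_1(1 - 0.967·1.18) = 857 - 0.967·890.
So N_1* = -3.63/-0.141 = 25.7, and then N_2* = 890 - 1.18·25.7 = 860.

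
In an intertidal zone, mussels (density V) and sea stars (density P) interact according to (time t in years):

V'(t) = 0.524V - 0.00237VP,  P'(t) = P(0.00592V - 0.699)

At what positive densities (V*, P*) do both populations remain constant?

Set dP/dt = 0 with P > 0: 0.00592V - 0.699 = 0, so V* = 0.699/0.00592 = 118.
Set dV/dt = 0 with V > 0: 0.524 - 0.00237P = 0, so P* = 0.524/0.00237 = 221.

V* ≈ 118, P* ≈ 221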